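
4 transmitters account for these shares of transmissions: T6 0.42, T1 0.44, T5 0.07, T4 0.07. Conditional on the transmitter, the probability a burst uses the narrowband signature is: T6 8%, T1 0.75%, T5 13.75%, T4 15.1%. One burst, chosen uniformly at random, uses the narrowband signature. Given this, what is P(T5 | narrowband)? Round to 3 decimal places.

Prior × likelihood for each hypothesis:
  T6: 0.42 × 0.08 = 0.0336
  T1: 0.44 × 0.0075 = 0.0033
  T5: 0.07 × 0.1375 = 0.009625
  T4: 0.07 × 0.151 = 0.01057
Normalizing constant = 0.057095.
P(T5 | evidence) = 0.009625 / 0.057095 ≈ 0.169.

0.169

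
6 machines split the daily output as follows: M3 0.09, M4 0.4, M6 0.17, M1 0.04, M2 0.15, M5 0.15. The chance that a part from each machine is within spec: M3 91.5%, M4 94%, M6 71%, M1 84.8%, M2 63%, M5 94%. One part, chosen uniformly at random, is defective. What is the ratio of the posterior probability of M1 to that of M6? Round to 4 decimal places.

0.1233

Taking complements, P(defective | each) = M3 0.085, M4 0.06, M6 0.29, M1 0.152, M2 0.37, M5 0.06.
Compute prior × likelihood for every hypothesis:
  M3: 0.09 × 0.085 = 0.00765
  M4: 0.4 × 0.06 = 0.024
  M6: 0.17 × 0.29 = 0.0493
  M1: 0.04 × 0.152 = 0.00608
  M2: 0.15 × 0.37 = 0.0555
  M5: 0.15 × 0.06 = 0.009
Normalizing constant = 0.15153.
The ratio is 0.00608 / 0.0493 (the normalizer cancels) = 0.1233.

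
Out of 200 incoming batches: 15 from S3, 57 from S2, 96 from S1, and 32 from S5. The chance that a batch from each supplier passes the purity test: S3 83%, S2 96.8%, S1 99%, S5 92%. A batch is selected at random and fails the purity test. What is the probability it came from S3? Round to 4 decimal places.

0.3230

Taking complements, P(off-spec | each) = S3 0.17, S2 0.032, S1 0.01, S5 0.08.
Unnormalized posteriors (prior × likelihood):
  S3: 0.075 × 0.17 = 0.01275
  S2: 0.285 × 0.032 = 0.00912
  S1: 0.48 × 0.01 = 0.0048
  S5: 0.16 × 0.08 = 0.0128
Total = 0.03947.
P(S3 | evidence) = 0.01275 / 0.03947 ≈ 0.3230.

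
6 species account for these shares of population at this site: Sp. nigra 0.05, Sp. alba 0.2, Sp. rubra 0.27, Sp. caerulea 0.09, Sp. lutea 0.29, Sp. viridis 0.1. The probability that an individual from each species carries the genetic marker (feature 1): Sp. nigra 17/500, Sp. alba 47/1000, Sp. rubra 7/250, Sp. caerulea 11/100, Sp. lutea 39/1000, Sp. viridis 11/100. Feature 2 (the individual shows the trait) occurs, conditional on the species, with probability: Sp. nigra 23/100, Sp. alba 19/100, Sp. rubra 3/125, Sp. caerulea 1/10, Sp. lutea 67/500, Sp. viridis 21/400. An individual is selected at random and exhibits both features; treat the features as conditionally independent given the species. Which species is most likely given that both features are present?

Sp. alba

Prior × likelihood for each hypothesis:
  Sp. nigra: 0.05 × 0.034 × 0.23 = 0.000391
  Sp. alba: 0.2 × 0.047 × 0.19 = 0.001786
  Sp. rubra: 0.27 × 0.028 × 0.024 = 0.00018144
  Sp. caerulea: 0.09 × 0.11 × 0.1 = 0.00099
  Sp. lutea: 0.29 × 0.039 × 0.134 = 0.00151554
  Sp. viridis: 0.1 × 0.11 × 0.0525 = 0.0005775
Sum = 0.00544148.
Largest term belongs to Sp. alba, so Sp. alba is most probable.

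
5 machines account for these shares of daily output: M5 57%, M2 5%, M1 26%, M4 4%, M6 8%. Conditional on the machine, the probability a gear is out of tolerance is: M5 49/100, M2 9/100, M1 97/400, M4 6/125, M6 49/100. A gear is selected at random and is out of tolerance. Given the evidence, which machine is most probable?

M5

Compute prior × likelihood for every hypothesis:
  M5: 0.57 × 0.49 = 0.2793
  M2: 0.05 × 0.09 = 0.0045
  M1: 0.26 × 0.2425 = 0.06305
  M4: 0.04 × 0.048 = 0.00192
  M6: 0.08 × 0.49 = 0.0392
Total = 0.38797.
Largest term belongs to M5, so M5 is most probable.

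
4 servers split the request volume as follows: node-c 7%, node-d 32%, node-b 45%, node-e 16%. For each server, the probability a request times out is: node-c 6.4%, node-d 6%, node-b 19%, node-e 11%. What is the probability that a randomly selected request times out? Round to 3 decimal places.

By Bayes' rule, posterior ∝ prior × likelihood:
  node-c: 0.07 × 0.064 = 0.00448
  node-d: 0.32 × 0.06 = 0.0192
  node-b: 0.45 × 0.19 = 0.0855
  node-e: 0.16 × 0.11 = 0.0176
P(timeout) = 0.00448 + 0.0192 + 0.0855 + 0.0176 = 0.12678 → 0.127.

0.127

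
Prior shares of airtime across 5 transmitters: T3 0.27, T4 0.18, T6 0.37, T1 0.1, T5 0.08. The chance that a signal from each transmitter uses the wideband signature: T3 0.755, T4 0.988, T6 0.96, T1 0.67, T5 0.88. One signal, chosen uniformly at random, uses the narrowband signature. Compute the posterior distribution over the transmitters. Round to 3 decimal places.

T3 0.526, T4 0.017, T6 0.118, T1 0.263, T5 0.076

Taking complements, P(narrowband | each) = T3 0.245, T4 0.012, T6 0.04, T1 0.33, T5 0.12.
Unnormalized posteriors (prior × likelihood):
  T3: 0.27 × 0.245 = 0.06615
  T4: 0.18 × 0.012 = 0.00216
  T6: 0.37 × 0.04 = 0.0148
  T1: 0.1 × 0.33 = 0.033
  T5: 0.08 × 0.12 = 0.0096
Normalizing constant = 0.12571.
P(T3 | narrowband) = 0.06615/0.12571 ≈ 0.526
P(T4 | narrowband) = 0.00216/0.12571 ≈ 0.017
P(T6 | narrowband) = 0.0148/0.12571 ≈ 0.118
P(T1 | narrowband) = 0.033/0.12571 ≈ 0.263
P(T5 | narrowband) = 0.0096/0.12571 ≈ 0.076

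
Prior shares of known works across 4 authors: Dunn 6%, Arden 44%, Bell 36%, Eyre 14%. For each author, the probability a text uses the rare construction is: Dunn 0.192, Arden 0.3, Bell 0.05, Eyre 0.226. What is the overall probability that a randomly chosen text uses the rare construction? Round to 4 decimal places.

0.1932

Unnormalized posteriors (prior × likelihood):
  Dunn: 0.06 × 0.192 = 0.01152
  Arden: 0.44 × 0.3 = 0.132
  Bell: 0.36 × 0.05 = 0.018
  Eyre: 0.14 × 0.226 = 0.03164
P(rare-form) = 0.01152 + 0.132 + 0.018 + 0.03164 = 0.19316 → 0.1932.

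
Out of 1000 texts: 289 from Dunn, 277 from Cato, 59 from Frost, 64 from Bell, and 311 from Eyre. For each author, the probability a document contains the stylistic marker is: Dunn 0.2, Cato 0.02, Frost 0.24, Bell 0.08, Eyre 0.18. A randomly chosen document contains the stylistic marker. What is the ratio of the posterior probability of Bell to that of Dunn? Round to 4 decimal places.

Compute prior × likelihood for every hypothesis:
  Dunn: 0.289 × 0.2 = 0.0578
  Cato: 0.277 × 0.02 = 0.00554
  Frost: 0.059 × 0.24 = 0.01416
  Bell: 0.064 × 0.08 = 0.00512
  Eyre: 0.311 × 0.18 = 0.05598
Total = 0.1386.
The ratio is 0.00512 / 0.0578 (the normalizer cancels) = 0.0886.

0.0886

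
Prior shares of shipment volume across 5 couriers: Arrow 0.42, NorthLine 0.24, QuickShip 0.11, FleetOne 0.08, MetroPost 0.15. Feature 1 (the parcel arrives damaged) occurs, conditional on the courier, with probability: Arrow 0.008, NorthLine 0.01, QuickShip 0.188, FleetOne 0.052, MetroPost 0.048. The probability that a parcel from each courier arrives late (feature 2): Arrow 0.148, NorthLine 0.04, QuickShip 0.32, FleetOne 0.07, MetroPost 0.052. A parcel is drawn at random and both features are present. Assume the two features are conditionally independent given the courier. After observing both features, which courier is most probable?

By Bayes' rule, posterior ∝ prior × likelihood:
  Arrow: 0.42 × 0.008 × 0.148 = 0.00049728
  NorthLine: 0.24 × 0.01 × 0.04 = 0.000096
  QuickShip: 0.11 × 0.188 × 0.32 = 0.0066176
  FleetOne: 0.08 × 0.052 × 0.07 = 0.0002912
  MetroPost: 0.15 × 0.048 × 0.052 = 0.0003744
Total = 0.00787648.
Largest term belongs to QuickShip, so QuickShip is most probable.

QuickShip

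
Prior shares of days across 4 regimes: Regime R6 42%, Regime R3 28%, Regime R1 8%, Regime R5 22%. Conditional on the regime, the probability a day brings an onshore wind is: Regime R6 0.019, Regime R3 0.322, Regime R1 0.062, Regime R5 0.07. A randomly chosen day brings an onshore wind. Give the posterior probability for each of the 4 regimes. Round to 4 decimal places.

Regime R6 0.0673, Regime R3 0.7608, Regime R1 0.0419, Regime R5 0.1300

Prior × likelihood for each hypothesis:
  Regime R6: 0.42 × 0.019 = 0.00798
  Regime R3: 0.28 × 0.322 = 0.09016
  Regime R1: 0.08 × 0.062 = 0.00496
  Regime R5: 0.22 × 0.07 = 0.0154
Total = 0.1185.
P(Regime R6 | onshore) = 0.00798/0.1185 ≈ 0.0673
P(Regime R3 | onshore) = 0.09016/0.1185 ≈ 0.7608
P(Regime R1 | onshore) = 0.00496/0.1185 ≈ 0.0419
P(Regime R5 | onshore) = 0.0154/0.1185 ≈ 0.1300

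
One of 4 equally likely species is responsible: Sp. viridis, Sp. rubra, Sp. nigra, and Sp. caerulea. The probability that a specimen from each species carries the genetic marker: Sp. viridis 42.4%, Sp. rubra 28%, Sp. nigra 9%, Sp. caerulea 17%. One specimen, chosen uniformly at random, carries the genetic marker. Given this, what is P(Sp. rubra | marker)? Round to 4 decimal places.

0.2905

Since the prior is uniform, the posterior is proportional to the likelihood:
  Sp. viridis: 0.424
  Sp. rubra: 0.28
  Sp. nigra: 0.09
  Sp. caerulea: 0.17
Normalizing constant = 0.964.
P(Sp. rubra | evidence) = 0.28 / 0.964 ≈ 0.2905.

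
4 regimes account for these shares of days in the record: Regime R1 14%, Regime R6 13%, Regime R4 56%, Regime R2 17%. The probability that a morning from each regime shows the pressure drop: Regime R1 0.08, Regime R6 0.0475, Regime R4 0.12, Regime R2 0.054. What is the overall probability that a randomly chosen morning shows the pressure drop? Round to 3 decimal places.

Prior × likelihood for each hypothesis:
  Regime R1: 0.14 × 0.08 = 0.0112
  Regime R6: 0.13 × 0.0475 = 0.006175
  Regime R4: 0.56 × 0.12 = 0.0672
  Regime R2: 0.17 × 0.054 = 0.00918
P(drop) = 0.0112 + 0.006175 + 0.0672 + 0.00918 = 0.093755 → 0.094.

0.094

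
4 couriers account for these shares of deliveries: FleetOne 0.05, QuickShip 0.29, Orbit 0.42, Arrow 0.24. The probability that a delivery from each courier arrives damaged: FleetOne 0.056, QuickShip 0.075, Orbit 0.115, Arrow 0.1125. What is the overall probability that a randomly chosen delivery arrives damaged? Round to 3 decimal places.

By Bayes' rule, posterior ∝ prior × likelihood:
  FleetOne: 0.05 × 0.056 = 0.0028
  QuickShip: 0.29 × 0.075 = 0.02175
  Orbit: 0.42 × 0.115 = 0.0483
  Arrow: 0.24 × 0.1125 = 0.027
P(damaged) = 0.0028 + 0.02175 + 0.0483 + 0.027 = 0.09985 → 0.100.

0.100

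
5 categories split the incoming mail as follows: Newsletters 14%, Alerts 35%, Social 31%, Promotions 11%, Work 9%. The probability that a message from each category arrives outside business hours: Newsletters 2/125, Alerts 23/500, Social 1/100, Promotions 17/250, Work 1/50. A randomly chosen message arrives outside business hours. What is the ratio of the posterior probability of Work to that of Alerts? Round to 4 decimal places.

By Bayes' rule, posterior ∝ prior × likelihood:
  Newsletters: 0.14 × 0.016 = 0.00224
  Alerts: 0.35 × 0.046 = 0.0161
  Social: 0.31 × 0.01 = 0.0031
  Promotions: 0.11 × 0.068 = 0.00748
  Work: 0.09 × 0.02 = 0.0018
Total = 0.03072.
The ratio is 0.0018 / 0.0161 (the normalizer cancels) = 0.1118.

0.1118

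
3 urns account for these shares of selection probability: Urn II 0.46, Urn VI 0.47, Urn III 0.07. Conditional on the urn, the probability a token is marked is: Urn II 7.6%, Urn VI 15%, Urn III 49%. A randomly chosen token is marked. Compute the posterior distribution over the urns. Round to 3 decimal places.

Prior × likelihood for each hypothesis:
  Urn II: 0.46 × 0.076 = 0.03496
  Urn VI: 0.47 × 0.15 = 0.0705
  Urn III: 0.07 × 0.49 = 0.0343
Normalizing constant = 0.13976.
P(Urn II | marked) = 0.03496/0.13976 ≈ 0.250
P(Urn VI | marked) = 0.0705/0.13976 ≈ 0.504
P(Urn III | marked) = 0.0343/0.13976 ≈ 0.245

Urn II 0.250, Urn VI 0.504, Urn III 0.245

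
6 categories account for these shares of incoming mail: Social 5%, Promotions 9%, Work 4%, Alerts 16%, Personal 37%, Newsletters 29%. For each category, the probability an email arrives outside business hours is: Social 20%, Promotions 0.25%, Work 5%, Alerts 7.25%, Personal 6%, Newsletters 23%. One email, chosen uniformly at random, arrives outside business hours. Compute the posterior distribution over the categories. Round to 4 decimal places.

Prior × likelihood for each hypothesis:
  Social: 0.05 × 0.2 = 0.01
  Promotions: 0.09 × 0.0025 = 0.000225
  Work: 0.04 × 0.05 = 0.002
  Alerts: 0.16 × 0.0725 = 0.0116
  Personal: 0.37 × 0.06 = 0.0222
  Newsletters: 0.29 × 0.23 = 0.0667
Total = 0.112725.
P(Social | off-hours) = 0.01/0.112725 ≈ 0.0887
P(Promotions | off-hours) = 0.000225/0.112725 ≈ 0.0020
P(Work | off-hours) = 0.002/0.112725 ≈ 0.0177
P(Alerts | off-hours) = 0.0116/0.112725 ≈ 0.1029
P(Personal | off-hours) = 0.0222/0.112725 ≈ 0.1969
P(Newsletters | off-hours) = 0.0667/0.112725 ≈ 0.5917

Social 0.0887, Promotions 0.0020, Work 0.0177, Alerts 0.1029, Personal 0.1969, Newsletters 0.5917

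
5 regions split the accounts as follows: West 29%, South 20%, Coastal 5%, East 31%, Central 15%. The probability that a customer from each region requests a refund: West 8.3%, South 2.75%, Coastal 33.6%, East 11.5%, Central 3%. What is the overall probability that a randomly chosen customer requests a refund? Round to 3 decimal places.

0.087

Compute prior × likelihood for every hypothesis:
  West: 0.29 × 0.083 = 0.02407
  South: 0.2 × 0.0275 = 0.0055
  Coastal: 0.05 × 0.336 = 0.0168
  East: 0.31 × 0.115 = 0.03565
  Central: 0.15 × 0.03 = 0.0045
P(refund) = 0.02407 + 0.0055 + 0.0168 + 0.03565 + 0.0045 = 0.08652 → 0.087.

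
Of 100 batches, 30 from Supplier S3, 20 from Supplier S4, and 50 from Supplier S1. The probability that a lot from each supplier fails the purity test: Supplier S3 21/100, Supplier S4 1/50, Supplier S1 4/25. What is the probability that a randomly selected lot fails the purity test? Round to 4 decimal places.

By Bayes' rule, posterior ∝ prior × likelihood:
  Supplier S3: 0.3 × 0.21 = 0.063
  Supplier S4: 0.2 × 0.02 = 0.004
  Supplier S1: 0.5 × 0.16 = 0.08
P(off-spec) = 0.063 + 0.004 + 0.08 = 0.147 → 0.1470.

0.1470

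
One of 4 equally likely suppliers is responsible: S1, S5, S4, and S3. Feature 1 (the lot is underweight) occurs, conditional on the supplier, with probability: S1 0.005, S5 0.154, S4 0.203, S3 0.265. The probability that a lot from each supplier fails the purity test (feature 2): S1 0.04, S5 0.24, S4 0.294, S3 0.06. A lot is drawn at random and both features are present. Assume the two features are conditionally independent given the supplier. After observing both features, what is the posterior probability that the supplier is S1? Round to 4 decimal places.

Since the prior is uniform, the posterior is proportional to the likelihood:
  S1: 0.005 × 0.04 = 0.0002
  S5: 0.154 × 0.24 = 0.03696
  S4: 0.203 × 0.294 = 0.059682
  S3: 0.265 × 0.06 = 0.0159
Total = 0.112742.
P(S1 | evidence) = 0.0002 / 0.112742 ≈ 0.0018.

0.0018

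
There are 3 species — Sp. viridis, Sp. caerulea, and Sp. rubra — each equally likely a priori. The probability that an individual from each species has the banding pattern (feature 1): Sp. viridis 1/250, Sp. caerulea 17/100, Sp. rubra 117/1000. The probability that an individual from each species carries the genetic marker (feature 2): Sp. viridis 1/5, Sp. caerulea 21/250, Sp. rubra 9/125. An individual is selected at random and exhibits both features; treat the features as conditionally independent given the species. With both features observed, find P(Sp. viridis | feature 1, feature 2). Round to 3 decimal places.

Since the prior is uniform, the posterior is proportional to the likelihood:
  Sp. viridis: 0.004 × 0.2 = 0.0008
  Sp. caerulea: 0.17 × 0.084 = 0.01428
  Sp. rubra: 0.117 × 0.072 = 0.008424
Sum = 0.023504.
P(Sp. viridis | evidence) = 0.0008 / 0.023504 ≈ 0.034.

0.034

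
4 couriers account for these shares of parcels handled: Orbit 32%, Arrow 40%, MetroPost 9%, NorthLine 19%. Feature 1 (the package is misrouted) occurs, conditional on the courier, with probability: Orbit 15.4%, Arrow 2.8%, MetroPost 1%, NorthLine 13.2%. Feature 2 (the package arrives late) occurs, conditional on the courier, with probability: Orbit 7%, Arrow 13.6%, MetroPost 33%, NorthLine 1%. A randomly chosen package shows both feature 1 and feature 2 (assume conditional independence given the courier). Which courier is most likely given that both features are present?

Orbit

Compute prior × likelihood for every hypothesis:
  Orbit: 0.32 × 0.154 × 0.07 = 0.0034496
  Arrow: 0.4 × 0.028 × 0.136 = 0.0015232
  MetroPost: 0.09 × 0.01 × 0.33 = 0.000297
  NorthLine: 0.19 × 0.132 × 0.01 = 0.0002508
Total = 0.0055206.
Largest term belongs to Orbit, so Orbit is most probable.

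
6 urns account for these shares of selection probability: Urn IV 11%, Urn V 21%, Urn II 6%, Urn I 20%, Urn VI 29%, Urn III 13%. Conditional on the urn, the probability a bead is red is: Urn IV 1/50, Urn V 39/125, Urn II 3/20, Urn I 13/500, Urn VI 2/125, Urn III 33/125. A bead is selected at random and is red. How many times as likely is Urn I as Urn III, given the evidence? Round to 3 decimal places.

Prior × likelihood for each hypothesis:
  Urn IV: 0.11 × 0.02 = 0.0022
  Urn V: 0.21 × 0.312 = 0.06552
  Urn II: 0.06 × 0.15 = 0.009
  Urn I: 0.2 × 0.026 = 0.0052
  Urn VI: 0.29 × 0.016 = 0.00464
  Urn III: 0.13 × 0.264 = 0.03432
Total = 0.12088.
The ratio is 0.0052 / 0.03432 (the normalizer cancels) = 0.152.

0.152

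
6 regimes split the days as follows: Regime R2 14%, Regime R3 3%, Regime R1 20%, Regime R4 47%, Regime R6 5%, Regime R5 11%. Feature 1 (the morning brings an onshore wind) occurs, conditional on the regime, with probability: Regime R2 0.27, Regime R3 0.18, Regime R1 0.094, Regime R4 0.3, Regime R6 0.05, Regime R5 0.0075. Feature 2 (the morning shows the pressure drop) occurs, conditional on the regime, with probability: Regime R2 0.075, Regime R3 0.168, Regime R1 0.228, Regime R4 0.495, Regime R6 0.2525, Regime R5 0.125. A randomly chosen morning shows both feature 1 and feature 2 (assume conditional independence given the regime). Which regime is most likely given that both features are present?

Regime R4

Prior × likelihood for each hypothesis:
  Regime R2: 0.14 × 0.27 × 0.075 = 0.002835
  Regime R3: 0.03 × 0.18 × 0.168 = 0.0009072
  Regime R1: 0.2 × 0.094 × 0.228 = 0.0042864
  Regime R4: 0.47 × 0.3 × 0.495 = 0.069795
  Regime R6: 0.05 × 0.05 × 0.2525 = 0.00063125
  Regime R5: 0.11 × 0.0075 × 0.125 = 0.000103125
Normalizing constant = 0.078557975.
Largest term belongs to Regime R4, so Regime R4 is most probable.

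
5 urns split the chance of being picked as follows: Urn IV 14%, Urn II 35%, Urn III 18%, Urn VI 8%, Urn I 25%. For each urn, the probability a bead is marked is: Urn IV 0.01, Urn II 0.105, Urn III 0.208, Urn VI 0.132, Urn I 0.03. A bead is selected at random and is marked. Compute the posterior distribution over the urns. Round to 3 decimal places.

Urn IV 0.015, Urn II 0.392, Urn III 0.400, Urn VI 0.113, Urn I 0.080

Unnormalized posteriors (prior × likelihood):
  Urn IV: 0.14 × 0.01 = 0.0014
  Urn II: 0.35 × 0.105 = 0.03675
  Urn III: 0.18 × 0.208 = 0.03744
  Urn VI: 0.08 × 0.132 = 0.01056
  Urn I: 0.25 × 0.03 = 0.0075
Normalizing constant = 0.09365.
P(Urn IV | marked) = 0.0014/0.09365 ≈ 0.015
P(Urn II | marked) = 0.03675/0.09365 ≈ 0.392
P(Urn III | marked) = 0.03744/0.09365 ≈ 0.400
P(Urn VI | marked) = 0.01056/0.09365 ≈ 0.113
P(Urn I | marked) = 0.0075/0.09365 ≈ 0.080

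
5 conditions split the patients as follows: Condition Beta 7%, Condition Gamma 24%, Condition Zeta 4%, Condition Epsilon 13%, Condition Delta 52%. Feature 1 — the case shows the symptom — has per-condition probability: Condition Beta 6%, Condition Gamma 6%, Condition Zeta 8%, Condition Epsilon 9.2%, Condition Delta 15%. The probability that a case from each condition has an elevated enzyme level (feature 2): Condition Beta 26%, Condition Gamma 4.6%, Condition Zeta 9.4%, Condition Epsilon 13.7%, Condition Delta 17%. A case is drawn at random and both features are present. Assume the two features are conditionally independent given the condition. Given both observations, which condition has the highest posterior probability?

Condition Delta

Compute prior × likelihood for every hypothesis:
  Condition Beta: 0.07 × 0.06 × 0.26 = 0.001092
  Condition Gamma: 0.24 × 0.06 × 0.046 = 0.0006624
  Condition Zeta: 0.04 × 0.08 × 0.094 = 0.0003008
  Condition Epsilon: 0.13 × 0.092 × 0.137 = 0.00163852
  Condition Delta: 0.52 × 0.15 × 0.17 = 0.01326
Total = 0.01695372.
Largest term belongs to Condition Delta, so Condition Delta is most probable.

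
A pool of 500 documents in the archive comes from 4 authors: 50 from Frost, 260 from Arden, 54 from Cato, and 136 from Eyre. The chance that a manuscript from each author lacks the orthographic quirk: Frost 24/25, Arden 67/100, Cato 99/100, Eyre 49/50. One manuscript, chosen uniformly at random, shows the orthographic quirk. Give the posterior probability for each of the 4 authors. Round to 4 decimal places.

Taking complements, P(quirk | each) = Frost 0.04, Arden 0.33, Cato 0.01, Eyre 0.02.
Unnormalized posteriors (prior × likelihood):
  Frost: 0.1 × 0.04 = 0.004
  Arden: 0.52 × 0.33 = 0.1716
  Cato: 0.108 × 0.01 = 0.00108
  Eyre: 0.272 × 0.02 = 0.00544
Normalizing constant = 0.18212.
P(Frost | quirk) = 0.004/0.18212 ≈ 0.0220
P(Arden | quirk) = 0.1716/0.18212 ≈ 0.9422
P(Cato | quirk) = 0.00108/0.18212 ≈ 0.0059
P(Eyre | quirk) = 0.00544/0.18212 ≈ 0.0299

Frost 0.0220, Arden 0.9422, Cato 0.0059, Eyre 0.0299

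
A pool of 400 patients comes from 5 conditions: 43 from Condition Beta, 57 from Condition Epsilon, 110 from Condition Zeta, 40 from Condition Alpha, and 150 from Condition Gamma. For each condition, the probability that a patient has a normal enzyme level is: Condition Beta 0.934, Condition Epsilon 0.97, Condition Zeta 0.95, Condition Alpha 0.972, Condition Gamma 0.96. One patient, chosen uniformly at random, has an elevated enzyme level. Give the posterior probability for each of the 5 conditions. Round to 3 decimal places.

Condition Beta 0.165, Condition Epsilon 0.100, Condition Zeta 0.320, Condition Alpha 0.065, Condition Gamma 0.349

Taking complements, P(elevated | each) = Condition Beta 0.066, Condition Epsilon 0.03, Condition Zeta 0.05, Condition Alpha 0.028, Condition Gamma 0.04.
By Bayes' rule, posterior ∝ prior × likelihood:
  Condition Beta: 0.1075 × 0.066 = 0.007095
  Condition Epsilon: 0.1425 × 0.03 = 0.004275
  Condition Zeta: 0.275 × 0.05 = 0.01375
  Condition Alpha: 0.1 × 0.028 = 0.0028
  Condition Gamma: 0.375 × 0.04 = 0.015
Normalizing constant = 0.04292.
P(Condition Beta | elevated) = 0.007095/0.04292 ≈ 0.165
P(Condition Epsilon | elevated) = 0.004275/0.04292 ≈ 0.100
P(Condition Zeta | elevated) = 0.01375/0.04292 ≈ 0.320
P(Condition Alpha | elevated) = 0.0028/0.04292 ≈ 0.065
P(Condition Gamma | elevated) = 0.015/0.04292 ≈ 0.349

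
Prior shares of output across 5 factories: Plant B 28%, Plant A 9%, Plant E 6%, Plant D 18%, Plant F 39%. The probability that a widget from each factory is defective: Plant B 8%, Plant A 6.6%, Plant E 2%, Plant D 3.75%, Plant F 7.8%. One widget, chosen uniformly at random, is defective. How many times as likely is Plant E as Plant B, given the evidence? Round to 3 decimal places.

By Bayes' rule, posterior ∝ prior × likelihood:
  Plant B: 0.28 × 0.08 = 0.0224
  Plant A: 0.09 × 0.066 = 0.00594
  Plant E: 0.06 × 0.02 = 0.0012
  Plant D: 0.18 × 0.0375 = 0.00675
  Plant F: 0.39 × 0.078 = 0.03042
Total = 0.06671.
The ratio is 0.0012 / 0.0224 (the normalizer cancels) = 0.054.

0.054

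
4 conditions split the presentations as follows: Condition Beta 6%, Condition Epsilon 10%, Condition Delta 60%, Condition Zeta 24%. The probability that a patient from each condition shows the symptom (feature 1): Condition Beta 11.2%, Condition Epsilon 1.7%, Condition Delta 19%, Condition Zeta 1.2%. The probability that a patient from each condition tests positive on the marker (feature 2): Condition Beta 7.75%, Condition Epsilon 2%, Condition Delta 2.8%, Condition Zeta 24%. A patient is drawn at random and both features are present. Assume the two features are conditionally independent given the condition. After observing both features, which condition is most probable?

Prior × likelihood for each hypothesis:
  Condition Beta: 0.06 × 0.112 × 0.0775 = 0.0005208
  Condition Epsilon: 0.1 × 0.017 × 0.02 = 0.000034
  Condition Delta: 0.6 × 0.19 × 0.028 = 0.003192
  Condition Zeta: 0.24 × 0.012 × 0.24 = 0.0006912
Sum = 0.004438.
Largest term belongs to Condition Delta, so Condition Delta is most probable.

Condition Delta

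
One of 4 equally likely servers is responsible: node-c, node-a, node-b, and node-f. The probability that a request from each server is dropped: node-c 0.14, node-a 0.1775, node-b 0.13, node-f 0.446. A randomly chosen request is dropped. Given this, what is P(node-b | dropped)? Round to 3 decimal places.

0.145

Since the prior is uniform, the posterior is proportional to the likelihood:
  node-c: 0.14
  node-a: 0.1775
  node-b: 0.13
  node-f: 0.446
Normalizing constant = 0.8935.
P(node-b | evidence) = 0.13 / 0.8935 ≈ 0.145.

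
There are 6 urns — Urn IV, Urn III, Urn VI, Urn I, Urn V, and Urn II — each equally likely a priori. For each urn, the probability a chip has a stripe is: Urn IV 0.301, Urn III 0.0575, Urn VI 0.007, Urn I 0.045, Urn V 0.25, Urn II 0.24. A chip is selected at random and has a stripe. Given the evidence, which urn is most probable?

With a uniform prior (1/6 each), posterior ∝ likelihood:
  Urn IV: 0.301
  Urn III: 0.0575
  Urn VI: 0.007
  Urn I: 0.045
  Urn V: 0.25
  Urn II: 0.24
Total = 0.9005.
Largest term belongs to Urn IV, so Urn IV is most probable.

Urn IV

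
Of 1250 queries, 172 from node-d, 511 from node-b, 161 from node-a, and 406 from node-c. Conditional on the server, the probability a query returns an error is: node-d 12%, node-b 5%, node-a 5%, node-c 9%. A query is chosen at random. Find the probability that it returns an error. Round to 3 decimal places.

Compute prior × likelihood for every hypothesis:
  node-d: 0.1376 × 0.12 = 0.016512
  node-b: 0.4088 × 0.05 = 0.02044
  node-a: 0.1288 × 0.05 = 0.00644
  node-c: 0.3248 × 0.09 = 0.029232
P(error) = 0.016512 + 0.02044 + 0.00644 + 0.029232 = 0.072624 → 0.073.

0.073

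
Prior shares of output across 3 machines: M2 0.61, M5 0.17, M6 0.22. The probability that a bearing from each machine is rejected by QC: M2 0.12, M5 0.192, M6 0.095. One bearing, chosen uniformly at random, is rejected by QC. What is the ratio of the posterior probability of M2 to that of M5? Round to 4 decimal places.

Prior × likelihood for each hypothesis:
  M2: 0.61 × 0.12 = 0.0732
  M5: 0.17 × 0.192 = 0.03264
  M6: 0.22 × 0.095 = 0.0209
Sum = 0.12674.
The ratio is 0.0732 / 0.03264 (the normalizer cancels) = 2.2426.

2.2426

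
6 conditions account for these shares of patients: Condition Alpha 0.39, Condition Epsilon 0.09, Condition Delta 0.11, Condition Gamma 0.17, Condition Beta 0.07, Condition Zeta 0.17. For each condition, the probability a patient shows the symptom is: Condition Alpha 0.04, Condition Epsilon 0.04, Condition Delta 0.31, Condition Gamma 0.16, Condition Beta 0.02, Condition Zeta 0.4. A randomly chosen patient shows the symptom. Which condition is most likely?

Condition Zeta

Prior × likelihood for each hypothesis:
  Condition Alpha: 0.39 × 0.04 = 0.0156
  Condition Epsilon: 0.09 × 0.04 = 0.0036
  Condition Delta: 0.11 × 0.31 = 0.0341
  Condition Gamma: 0.17 × 0.16 = 0.0272
  Condition Beta: 0.07 × 0.02 = 0.0014
  Condition Zeta: 0.17 × 0.4 = 0.068
Total = 0.1499.
Largest term belongs to Condition Zeta, so Condition Zeta is most probable.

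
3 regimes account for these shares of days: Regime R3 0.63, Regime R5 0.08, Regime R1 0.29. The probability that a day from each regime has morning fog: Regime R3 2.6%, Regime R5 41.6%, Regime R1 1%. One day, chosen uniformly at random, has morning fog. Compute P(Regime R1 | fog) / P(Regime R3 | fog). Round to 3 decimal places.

Prior × likelihood for each hypothesis:
  Regime R3: 0.63 × 0.026 = 0.01638
  Regime R5: 0.08 × 0.416 = 0.03328
  Regime R1: 0.29 × 0.01 = 0.0029
Sum = 0.05256.
The ratio is 0.0029 / 0.01638 (the normalizer cancels) = 0.177.

0.177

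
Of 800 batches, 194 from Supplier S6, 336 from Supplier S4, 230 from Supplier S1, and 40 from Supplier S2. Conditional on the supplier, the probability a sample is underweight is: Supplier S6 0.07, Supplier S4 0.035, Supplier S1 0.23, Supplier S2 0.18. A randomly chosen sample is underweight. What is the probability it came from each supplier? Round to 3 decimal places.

Compute prior × likelihood for every hypothesis:
  Supplier S6: 0.2425 × 0.07 = 0.016975
  Supplier S4: 0.42 × 0.035 = 0.0147
  Supplier S1: 0.2875 × 0.23 = 0.066125
  Supplier S2: 0.05 × 0.18 = 0.009
Sum = 0.1068.
P(Supplier S6 | underweight) = 0.016975/0.1068 ≈ 0.159
P(Supplier S4 | underweight) = 0.0147/0.1068 ≈ 0.138
P(Supplier S1 | underweight) = 0.066125/0.1068 ≈ 0.619
P(Supplier S2 | underweight) = 0.009/0.1068 ≈ 0.084

Supplier S6 0.159, Supplier S4 0.138, Supplier S1 0.619, Supplier S2 0.084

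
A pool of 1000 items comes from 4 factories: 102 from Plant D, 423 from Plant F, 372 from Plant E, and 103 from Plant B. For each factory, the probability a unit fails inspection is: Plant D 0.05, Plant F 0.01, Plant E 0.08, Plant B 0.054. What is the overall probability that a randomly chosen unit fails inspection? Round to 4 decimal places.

0.0447

By Bayes' rule, posterior ∝ prior × likelihood:
  Plant D: 0.102 × 0.05 = 0.0051
  Plant F: 0.423 × 0.01 = 0.00423
  Plant E: 0.372 × 0.08 = 0.02976
  Plant B: 0.103 × 0.054 = 0.005562
P(nonconforming) = 0.0051 + 0.00423 + 0.02976 + 0.005562 = 0.044652 → 0.0447.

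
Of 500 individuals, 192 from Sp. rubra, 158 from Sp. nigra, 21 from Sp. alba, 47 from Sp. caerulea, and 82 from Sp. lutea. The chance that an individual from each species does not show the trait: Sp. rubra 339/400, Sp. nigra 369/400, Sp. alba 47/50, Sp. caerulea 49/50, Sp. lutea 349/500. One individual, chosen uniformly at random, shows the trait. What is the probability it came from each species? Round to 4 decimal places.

Sp. rubra 0.4275, Sp. nigra 0.1788, Sp. alba 0.0184, Sp. caerulea 0.0137, Sp. lutea 0.3616

Taking complements, P(trait | each) = Sp. rubra 0.1525, Sp. nigra 0.0775, Sp. alba 0.06, Sp. caerulea 0.02, Sp. lutea 0.302.
By Bayes' rule, posterior ∝ prior × likelihood:
  Sp. rubra: 0.384 × 0.1525 = 0.05856
  Sp. nigra: 0.316 × 0.0775 = 0.02449
  Sp. alba: 0.042 × 0.06 = 0.00252
  Sp. caerulea: 0.094 × 0.02 = 0.00188
  Sp. lutea: 0.164 × 0.302 = 0.049528
Sum = 0.136978.
P(Sp. rubra | trait) = 0.05856/0.136978 ≈ 0.4275
P(Sp. nigra | trait) = 0.02449/0.136978 ≈ 0.1788
P(Sp. alba | trait) = 0.00252/0.136978 ≈ 0.0184
P(Sp. caerulea | trait) = 0.00188/0.136978 ≈ 0.0137
P(Sp. lutea | trait) = 0.049528/0.136978 ≈ 0.3616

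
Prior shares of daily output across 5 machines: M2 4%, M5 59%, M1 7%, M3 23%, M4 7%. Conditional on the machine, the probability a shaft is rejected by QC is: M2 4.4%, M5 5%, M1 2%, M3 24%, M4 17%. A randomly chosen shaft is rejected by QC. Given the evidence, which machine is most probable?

Prior × likelihood for each hypothesis:
  M2: 0.04 × 0.044 = 0.00176
  M5: 0.59 × 0.05 = 0.0295
  M1: 0.07 × 0.02 = 0.0014
  M3: 0.23 × 0.24 = 0.0552
  M4: 0.07 × 0.17 = 0.0119
Normalizing constant = 0.09976.
Largest term belongs to M3, so M3 is most probable.

M3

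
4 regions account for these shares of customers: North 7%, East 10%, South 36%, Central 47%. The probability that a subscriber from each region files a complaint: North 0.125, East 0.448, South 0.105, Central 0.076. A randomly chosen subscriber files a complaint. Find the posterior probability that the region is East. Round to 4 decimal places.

By Bayes' rule, posterior ∝ prior × likelihood:
  North: 0.07 × 0.125 = 0.00875
  East: 0.1 × 0.448 = 0.0448
  South: 0.36 × 0.105 = 0.0378
  Central: 0.47 × 0.076 = 0.03572
Sum = 0.12707.
P(East | evidence) = 0.0448 / 0.12707 ≈ 0.3526.

0.3526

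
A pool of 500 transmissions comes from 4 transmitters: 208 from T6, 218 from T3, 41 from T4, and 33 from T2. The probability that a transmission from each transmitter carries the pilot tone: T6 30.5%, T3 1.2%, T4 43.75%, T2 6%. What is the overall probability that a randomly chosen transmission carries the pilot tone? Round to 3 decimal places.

Unnormalized posteriors (prior × likelihood):
  T6: 0.416 × 0.305 = 0.12688
  T3: 0.436 × 0.012 = 0.005232
  T4: 0.082 × 0.4375 = 0.035875
  T2: 0.066 × 0.06 = 0.00396
P(pilot) = 0.12688 + 0.005232 + 0.035875 + 0.00396 = 0.171947 → 0.172.

0.172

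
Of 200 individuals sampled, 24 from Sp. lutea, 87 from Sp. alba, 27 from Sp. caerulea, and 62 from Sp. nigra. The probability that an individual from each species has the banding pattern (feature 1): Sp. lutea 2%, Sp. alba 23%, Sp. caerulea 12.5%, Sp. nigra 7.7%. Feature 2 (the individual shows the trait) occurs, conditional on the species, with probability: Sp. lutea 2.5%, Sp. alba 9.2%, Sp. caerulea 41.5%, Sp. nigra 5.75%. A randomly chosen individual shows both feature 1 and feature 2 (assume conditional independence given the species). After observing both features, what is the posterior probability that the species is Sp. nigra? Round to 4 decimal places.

Compute prior × likelihood for every hypothesis:
  Sp. lutea: 0.12 × 0.02 × 0.025 = 0.00006
  Sp. alba: 0.435 × 0.23 × 0.092 = 0.0092046
  Sp. caerulea: 0.135 × 0.125 × 0.415 = 0.007003125
  Sp. nigra: 0.31 × 0.077 × 0.0575 = 0.001372525
Sum = 0.01764025.
P(Sp. nigra | evidence) = 0.001372525 / 0.01764025 ≈ 0.0778.

0.0778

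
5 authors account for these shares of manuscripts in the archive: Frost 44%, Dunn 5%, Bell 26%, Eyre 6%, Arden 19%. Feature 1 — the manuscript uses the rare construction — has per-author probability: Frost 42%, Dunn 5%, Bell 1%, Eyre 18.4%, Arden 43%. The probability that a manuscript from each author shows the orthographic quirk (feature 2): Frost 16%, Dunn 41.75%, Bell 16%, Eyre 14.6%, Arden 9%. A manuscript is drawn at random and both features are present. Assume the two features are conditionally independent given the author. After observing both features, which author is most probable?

Frost

By Bayes' rule, posterior ∝ prior × likelihood:
  Frost: 0.44 × 0.42 × 0.16 = 0.029568
  Dunn: 0.05 × 0.05 × 0.4175 = 0.00104375
  Bell: 0.26 × 0.01 × 0.16 = 0.000416
  Eyre: 0.06 × 0.184 × 0.146 = 0.00161184
  Arden: 0.19 × 0.43 × 0.09 = 0.007353
Sum = 0.03999259.
Largest term belongs to Frost, so Frost is most probable.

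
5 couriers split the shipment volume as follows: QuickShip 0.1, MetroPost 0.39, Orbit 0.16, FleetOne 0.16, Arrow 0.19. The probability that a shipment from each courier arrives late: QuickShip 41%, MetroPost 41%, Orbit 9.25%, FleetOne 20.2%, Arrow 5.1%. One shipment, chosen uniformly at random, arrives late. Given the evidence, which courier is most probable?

MetroPost

By Bayes' rule, posterior ∝ prior × likelihood:
  QuickShip: 0.1 × 0.41 = 0.041
  MetroPost: 0.39 × 0.41 = 0.1599
  Orbit: 0.16 × 0.0925 = 0.0148
  FleetOne: 0.16 × 0.202 = 0.03232
  Arrow: 0.19 × 0.051 = 0.00969
Total = 0.25771.
Largest term belongs to MetroPost, so MetroPost is most probable.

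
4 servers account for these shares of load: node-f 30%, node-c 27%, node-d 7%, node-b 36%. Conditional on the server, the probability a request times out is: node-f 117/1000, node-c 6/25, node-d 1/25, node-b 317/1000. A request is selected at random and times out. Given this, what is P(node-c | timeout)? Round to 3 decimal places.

0.299

Compute prior × likelihood for every hypothesis:
  node-f: 0.3 × 0.117 = 0.0351
  node-c: 0.27 × 0.24 = 0.0648
  node-d: 0.07 × 0.04 = 0.0028
  node-b: 0.36 × 0.317 = 0.11412
Normalizing constant = 0.21682.
P(node-c | evidence) = 0.0648 / 0.21682 ≈ 0.299.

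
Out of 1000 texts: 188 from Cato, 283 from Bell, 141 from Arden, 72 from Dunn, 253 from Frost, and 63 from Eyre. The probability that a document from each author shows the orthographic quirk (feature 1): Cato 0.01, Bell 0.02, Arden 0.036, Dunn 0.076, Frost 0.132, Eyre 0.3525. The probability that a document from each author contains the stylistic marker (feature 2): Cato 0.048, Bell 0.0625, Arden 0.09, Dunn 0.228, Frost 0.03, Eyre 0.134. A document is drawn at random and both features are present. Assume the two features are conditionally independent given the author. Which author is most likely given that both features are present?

Eyre

Compute prior × likelihood for every hypothesis:
  Cato: 0.188 × 0.01 × 0.048 = 0.00009024
  Bell: 0.283 × 0.02 × 0.0625 = 0.00035375
  Arden: 0.141 × 0.036 × 0.09 = 0.00045684
  Dunn: 0.072 × 0.076 × 0.228 = 0.001247616
  Frost: 0.253 × 0.132 × 0.03 = 0.00100188
  Eyre: 0.063 × 0.3525 × 0.134 = 0.002975805
Sum = 0.006126131.
Largest term belongs to Eyre, so Eyre is most probable.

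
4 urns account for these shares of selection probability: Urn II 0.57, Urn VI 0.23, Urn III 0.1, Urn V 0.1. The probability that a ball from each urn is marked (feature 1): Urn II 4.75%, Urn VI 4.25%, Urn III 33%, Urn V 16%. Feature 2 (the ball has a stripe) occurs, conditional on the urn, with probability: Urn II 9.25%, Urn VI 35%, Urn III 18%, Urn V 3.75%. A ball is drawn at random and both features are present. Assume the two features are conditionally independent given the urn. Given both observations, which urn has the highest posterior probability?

Urn III

By Bayes' rule, posterior ∝ prior × likelihood:
  Urn II: 0.57 × 0.0475 × 0.0925 = 0.0025044375
  Urn VI: 0.23 × 0.0425 × 0.35 = 0.00342125
  Urn III: 0.1 × 0.33 × 0.18 = 0.00594
  Urn V: 0.1 × 0.16 × 0.0375 = 0.0006
Sum = 0.0124656875.
Largest term belongs to Urn III, so Urn III is most probable.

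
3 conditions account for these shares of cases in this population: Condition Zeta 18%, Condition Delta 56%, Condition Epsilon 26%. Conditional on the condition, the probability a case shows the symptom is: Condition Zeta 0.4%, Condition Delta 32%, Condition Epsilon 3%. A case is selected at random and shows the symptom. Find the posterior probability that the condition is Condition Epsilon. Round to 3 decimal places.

0.042

By Bayes' rule, posterior ∝ prior × likelihood:
  Condition Zeta: 0.18 × 0.004 = 0.00072
  Condition Delta: 0.56 × 0.32 = 0.1792
  Condition Epsilon: 0.26 × 0.03 = 0.0078
Total = 0.18772.
P(Condition Epsilon | evidence) = 0.0078 / 0.18772 ≈ 0.042.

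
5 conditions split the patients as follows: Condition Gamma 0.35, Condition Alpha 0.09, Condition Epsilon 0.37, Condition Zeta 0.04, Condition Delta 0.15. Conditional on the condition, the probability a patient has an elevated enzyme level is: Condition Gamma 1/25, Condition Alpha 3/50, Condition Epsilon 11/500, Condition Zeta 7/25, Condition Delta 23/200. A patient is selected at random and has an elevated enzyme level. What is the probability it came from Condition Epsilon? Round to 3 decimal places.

Prior × likelihood for each hypothesis:
  Condition Gamma: 0.35 × 0.04 = 0.014
  Condition Alpha: 0.09 × 0.06 = 0.0054
  Condition Epsilon: 0.37 × 0.022 = 0.00814
  Condition Zeta: 0.04 × 0.28 = 0.0112
  Condition Delta: 0.15 × 0.115 = 0.01725
Total = 0.05599.
P(Condition Epsilon | evidence) = 0.00814 / 0.05599 ≈ 0.145.

0.145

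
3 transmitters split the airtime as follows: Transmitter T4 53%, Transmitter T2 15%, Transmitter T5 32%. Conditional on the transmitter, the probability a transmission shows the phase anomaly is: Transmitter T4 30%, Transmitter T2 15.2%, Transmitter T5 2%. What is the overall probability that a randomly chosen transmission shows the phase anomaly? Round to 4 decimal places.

By Bayes' rule, posterior ∝ prior × likelihood:
  Transmitter T4: 0.53 × 0.3 = 0.159
  Transmitter T2: 0.15 × 0.152 = 0.0228
  Transmitter T5: 0.32 × 0.02 = 0.0064
P(anomaly) = 0.159 + 0.0228 + 0.0064 = 0.1882 → 0.1882.

0.1882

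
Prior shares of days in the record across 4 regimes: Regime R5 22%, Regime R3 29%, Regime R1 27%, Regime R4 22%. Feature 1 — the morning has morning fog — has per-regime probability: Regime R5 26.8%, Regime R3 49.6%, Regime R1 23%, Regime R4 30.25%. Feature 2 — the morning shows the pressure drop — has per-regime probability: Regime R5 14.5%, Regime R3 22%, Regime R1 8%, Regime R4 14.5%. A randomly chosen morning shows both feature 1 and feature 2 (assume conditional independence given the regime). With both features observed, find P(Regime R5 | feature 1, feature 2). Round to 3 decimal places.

0.156

Compute prior × likelihood for every hypothesis:
  Regime R5: 0.22 × 0.268 × 0.145 = 0.0085492
  Regime R3: 0.29 × 0.496 × 0.22 = 0.0316448
  Regime R1: 0.27 × 0.23 × 0.08 = 0.004968
  Regime R4: 0.22 × 0.3025 × 0.145 = 0.00964975
Normalizing constant = 0.05481175.
P(Regime R5 | evidence) = 0.0085492 / 0.05481175 ≈ 0.156.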